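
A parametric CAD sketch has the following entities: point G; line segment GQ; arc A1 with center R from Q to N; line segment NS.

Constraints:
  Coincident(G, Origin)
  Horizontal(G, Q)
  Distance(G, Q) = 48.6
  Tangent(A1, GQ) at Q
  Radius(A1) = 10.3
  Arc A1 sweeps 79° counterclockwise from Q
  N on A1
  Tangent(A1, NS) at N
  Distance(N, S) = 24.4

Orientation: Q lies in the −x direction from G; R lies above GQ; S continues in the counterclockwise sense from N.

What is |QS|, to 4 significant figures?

35.50

G is at the origin; GQ is horizontal with |GQ| = 48.6 and Q on the −x side, so Q = (-48.60, 0.000). A1 meets GQ tangentially, so RQ is at right angles to GQ, so R = Q + (0, 10.3) = (-48.60, 10.30). On A1, Q sits at bearing -90° from R; a 79° counterclockwise sweep puts N at bearing -11°, so N = R + 10.3·(cos -11°, sin -11°) = (-38.49, 8.335). Since A1 is tangent to NS there, RN ⟂ NS, so NS runs along (−sin -11°, cos -11°); with |NS| = 24.4, S = (-33.83, 32.29). Then |QS| = |S − Q| = 35.50.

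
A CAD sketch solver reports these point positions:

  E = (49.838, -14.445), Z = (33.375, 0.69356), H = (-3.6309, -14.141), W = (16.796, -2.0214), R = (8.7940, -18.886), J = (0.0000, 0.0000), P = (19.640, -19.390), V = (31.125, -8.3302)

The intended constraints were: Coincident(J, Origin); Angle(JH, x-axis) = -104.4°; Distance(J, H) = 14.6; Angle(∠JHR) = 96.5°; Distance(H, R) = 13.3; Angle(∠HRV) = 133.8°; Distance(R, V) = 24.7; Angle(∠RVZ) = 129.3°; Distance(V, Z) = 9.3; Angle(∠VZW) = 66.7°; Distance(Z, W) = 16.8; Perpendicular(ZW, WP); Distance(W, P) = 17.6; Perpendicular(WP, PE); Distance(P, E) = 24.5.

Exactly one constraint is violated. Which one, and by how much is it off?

Distance(P, E) = 24.5 — off by 6.10.

J = (0.00, 0.00) ✓; JH at -104.4° ✓; |JH| = 14.60 ✓; ∠JHR = 96.50° ✓; |HR| = 13.30 ✓; ∠HRV = 133.8° ✓; |RV| = 24.70 ✓; ∠RVZ = 129.3° ✓; |VZ| = 9.300 ✓; ∠VZW = 66.70° ✓; |ZW| = 16.80 ✓; ∠(ZW, WP) = 90.00° ✓; |WP| = 17.60 ✓; ∠(WP, PE) = 90.00° ✓; |PE| = 30.60 ✗.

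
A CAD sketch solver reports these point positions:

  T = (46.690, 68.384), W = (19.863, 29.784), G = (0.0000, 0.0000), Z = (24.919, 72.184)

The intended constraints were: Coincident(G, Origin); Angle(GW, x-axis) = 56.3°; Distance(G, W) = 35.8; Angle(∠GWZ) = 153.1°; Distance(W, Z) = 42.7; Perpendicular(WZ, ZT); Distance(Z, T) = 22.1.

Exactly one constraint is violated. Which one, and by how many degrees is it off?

Perpendicular(WZ, ZT) — off by 3.10°.

G = (0.00, 0.00) ✓; GW at 56.30° ✓; |GW| = 35.80 ✓; ∠GWZ = 153.1° ✓; |WZ| = 42.70 ✓; ∠(WZ, ZT) = 93.10° ✗; |ZT| = 22.10 ✓.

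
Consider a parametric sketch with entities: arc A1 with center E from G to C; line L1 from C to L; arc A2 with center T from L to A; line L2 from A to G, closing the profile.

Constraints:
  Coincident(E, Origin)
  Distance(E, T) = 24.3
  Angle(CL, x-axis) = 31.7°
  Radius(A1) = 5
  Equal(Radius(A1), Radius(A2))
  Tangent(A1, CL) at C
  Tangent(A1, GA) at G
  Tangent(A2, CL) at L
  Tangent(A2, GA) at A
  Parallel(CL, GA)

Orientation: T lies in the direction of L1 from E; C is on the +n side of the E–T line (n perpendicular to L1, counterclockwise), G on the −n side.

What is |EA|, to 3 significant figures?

24.8

The slot axis is L1's direction at 31.7°, so u = (cos 31.7°, sin 31.7°) = (0.851, 0.525) and n = (−sin 31.7°, cos 31.7°) = (-0.525, 0.851). E is at the origin and T lies 24.3 along u from E, so T = 24.3·u = (20.7, 12.8). Tangency of A1 to both parallel lines with radius 5.0 puts C and G at E ± 5.0·n: C = (-2.63, 4.25), G = (2.63, -4.25). Equal radii place L and A the same way about T: L = T + 5.0·n = (18.0, 17.0), A = T − 5.0·n = (23.3, 8.51). Then |EA| = |A − E| = 24.8.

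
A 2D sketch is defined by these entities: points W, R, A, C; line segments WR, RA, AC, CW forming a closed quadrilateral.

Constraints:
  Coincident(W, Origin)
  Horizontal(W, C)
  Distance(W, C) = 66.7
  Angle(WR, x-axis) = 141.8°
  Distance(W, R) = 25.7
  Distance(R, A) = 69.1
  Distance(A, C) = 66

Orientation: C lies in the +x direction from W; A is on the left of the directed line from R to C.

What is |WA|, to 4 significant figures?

67.42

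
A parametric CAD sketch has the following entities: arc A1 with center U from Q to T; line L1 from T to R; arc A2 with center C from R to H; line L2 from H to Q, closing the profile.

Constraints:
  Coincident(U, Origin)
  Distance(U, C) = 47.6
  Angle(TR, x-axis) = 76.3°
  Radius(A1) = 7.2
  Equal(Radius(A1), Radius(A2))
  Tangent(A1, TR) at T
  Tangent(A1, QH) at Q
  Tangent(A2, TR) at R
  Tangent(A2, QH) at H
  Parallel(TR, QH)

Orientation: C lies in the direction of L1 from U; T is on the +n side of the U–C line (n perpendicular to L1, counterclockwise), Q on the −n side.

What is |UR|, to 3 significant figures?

48.1

The slot axis is L1's direction at 76.3°, so u = (cos 76.3°, sin 76.3°) = (0.237, 0.972) and n = (−sin 76.3°, cos 76.3°) = (-0.972, 0.237). U is at the origin and C lies 47.6 along u from U, so C = 47.6·u = (11.3, 46.2). Tangency of A1 to both parallel lines with radius 7.2 puts T and Q at U ± 7.2·n: T = (-7.00, 1.71), Q = (7.00, -1.71). Equal radii place R and H the same way about C: R = C + 7.2·n = (4.28, 48.0), H = C − 7.2·n = (18.3, 44.5). Then |UR| = |R − U| = 48.1.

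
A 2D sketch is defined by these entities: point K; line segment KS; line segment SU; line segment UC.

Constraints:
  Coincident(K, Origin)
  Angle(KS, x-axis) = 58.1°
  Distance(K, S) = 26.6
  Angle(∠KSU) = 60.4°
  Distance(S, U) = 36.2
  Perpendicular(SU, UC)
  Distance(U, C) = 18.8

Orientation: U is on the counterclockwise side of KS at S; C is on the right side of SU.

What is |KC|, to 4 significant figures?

47.85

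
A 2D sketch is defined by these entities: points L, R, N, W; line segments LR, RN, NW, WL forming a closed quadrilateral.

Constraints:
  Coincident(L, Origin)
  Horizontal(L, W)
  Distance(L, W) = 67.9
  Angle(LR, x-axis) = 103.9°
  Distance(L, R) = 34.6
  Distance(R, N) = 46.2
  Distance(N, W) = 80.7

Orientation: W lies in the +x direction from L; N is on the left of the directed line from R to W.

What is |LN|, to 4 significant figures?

71.19

L is at the origin; L and W share the same y with |LW| = 67.9 and W in +x, so W = (67.9, 0). LR runs at 103.9° with |LR| = 34.6, so R = (-8.312, 33.59). N is determined by |RN| = 46.2 and |NW| = 80.7 together: it lies at the intersection of circle(R, 46.2) and circle(W, 80.7). With |RW| = 83.28, the foot of the radical line on RW is 15.36 from R and the perpendicular offset is √(46.2² − 15.36²) = 43.57. Taking the left-of-RW solution: N = (23.31, 67.27).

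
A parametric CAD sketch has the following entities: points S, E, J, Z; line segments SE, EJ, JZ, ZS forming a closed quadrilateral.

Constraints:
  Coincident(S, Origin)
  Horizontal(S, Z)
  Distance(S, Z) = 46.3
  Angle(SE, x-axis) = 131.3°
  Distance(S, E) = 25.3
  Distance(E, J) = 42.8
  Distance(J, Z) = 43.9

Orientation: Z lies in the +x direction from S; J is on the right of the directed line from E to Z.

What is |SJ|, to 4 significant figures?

18.30

S is at the origin; S and Z share the same y with |SZ| = 46.3 and Z in +x, so Z = (46.3, 0). SE runs at 131.3° with |SE| = 25.3, so E = (-16.70, 19.01). J is determined by |EJ| = 42.8 and |JZ| = 43.9 together: it lies at the intersection of circle(E, 42.8) and circle(Z, 43.9). With |EZ| = 65.80, the foot of the radical line on EZ is 32.18 from E and the perpendicular offset is √(42.8² − 32.18²) = 28.22. Taking the right-of-EZ solution: J = (5.955, -17.31).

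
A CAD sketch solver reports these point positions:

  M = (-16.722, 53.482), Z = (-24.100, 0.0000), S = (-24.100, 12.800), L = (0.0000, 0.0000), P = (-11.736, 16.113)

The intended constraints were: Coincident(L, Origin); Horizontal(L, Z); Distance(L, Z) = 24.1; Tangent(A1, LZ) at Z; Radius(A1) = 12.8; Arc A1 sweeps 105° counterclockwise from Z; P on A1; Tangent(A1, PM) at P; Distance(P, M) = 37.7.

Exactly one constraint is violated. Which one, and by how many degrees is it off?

Tangent(A1, PM) at P — off by 7.40°.

L = (0.00, 0.00) ✓; L.y = 0.00, Z.y = 0.00 ✓; |LZ| = 24.10 ✓; ∠(SZ, ZL) = 90.00° ✓; |SZ| = 12.80 ✓; bearing(S→P) − bearing(S→Z) = 105.0° ✓; |SP| = 12.80 ✓; ∠(SP, PM) = 97.40° ✗; |PM| = 37.70 ✓.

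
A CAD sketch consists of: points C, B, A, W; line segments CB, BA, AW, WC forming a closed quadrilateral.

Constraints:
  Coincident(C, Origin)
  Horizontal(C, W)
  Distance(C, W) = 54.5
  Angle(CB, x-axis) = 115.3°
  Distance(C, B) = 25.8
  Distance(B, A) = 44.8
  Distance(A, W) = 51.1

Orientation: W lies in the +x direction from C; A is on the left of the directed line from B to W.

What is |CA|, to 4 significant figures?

52.59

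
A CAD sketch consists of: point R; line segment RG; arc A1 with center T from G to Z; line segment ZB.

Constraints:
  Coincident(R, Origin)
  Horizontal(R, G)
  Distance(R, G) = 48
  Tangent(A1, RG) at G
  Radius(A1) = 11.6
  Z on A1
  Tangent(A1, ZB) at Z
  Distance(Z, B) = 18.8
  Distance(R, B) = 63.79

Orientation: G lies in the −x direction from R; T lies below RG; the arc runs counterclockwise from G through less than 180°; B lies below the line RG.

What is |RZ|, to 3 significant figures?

61.0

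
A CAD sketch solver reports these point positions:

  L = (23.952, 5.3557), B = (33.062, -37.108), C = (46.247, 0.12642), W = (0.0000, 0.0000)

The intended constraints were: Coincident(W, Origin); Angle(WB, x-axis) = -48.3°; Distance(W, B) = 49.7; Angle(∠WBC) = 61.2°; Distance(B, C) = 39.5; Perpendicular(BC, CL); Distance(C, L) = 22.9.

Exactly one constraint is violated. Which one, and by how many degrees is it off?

Perpendicular(BC, CL) — off by 6.30°.

W = (0.00, 0.00) ✓; WB at -48.30° ✓; |WB| = 49.70 ✓; ∠WBC = 61.20° ✓; |BC| = 39.50 ✓; ∠(BC, CL) = 96.30° ✗; |CL| = 22.90 ✓.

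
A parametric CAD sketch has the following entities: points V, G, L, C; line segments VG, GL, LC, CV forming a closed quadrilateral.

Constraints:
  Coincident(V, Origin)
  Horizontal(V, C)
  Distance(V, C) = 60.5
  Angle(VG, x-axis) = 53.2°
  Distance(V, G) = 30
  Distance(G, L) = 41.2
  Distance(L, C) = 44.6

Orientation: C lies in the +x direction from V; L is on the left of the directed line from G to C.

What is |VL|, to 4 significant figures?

69.68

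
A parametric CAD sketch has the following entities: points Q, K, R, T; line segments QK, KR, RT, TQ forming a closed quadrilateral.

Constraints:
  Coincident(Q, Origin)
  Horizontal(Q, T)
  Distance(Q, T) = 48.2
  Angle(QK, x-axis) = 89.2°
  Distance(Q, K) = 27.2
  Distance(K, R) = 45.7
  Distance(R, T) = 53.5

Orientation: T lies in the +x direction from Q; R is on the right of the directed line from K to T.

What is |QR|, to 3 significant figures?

18.6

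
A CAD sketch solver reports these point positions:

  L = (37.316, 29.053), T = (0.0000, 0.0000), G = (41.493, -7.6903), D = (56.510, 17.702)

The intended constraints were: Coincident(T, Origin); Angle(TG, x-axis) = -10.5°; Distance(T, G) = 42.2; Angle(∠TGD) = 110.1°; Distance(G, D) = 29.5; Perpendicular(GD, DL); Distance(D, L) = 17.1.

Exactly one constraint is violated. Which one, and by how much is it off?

Distance(D, L) = 17.1 — off by 5.20.

T = (0.00, 0.00) ✓; TG at -10.50° ✓; |TG| = 42.20 ✓; ∠TGD = 110.1° ✓; |GD| = 29.50 ✓; ∠(GD, DL) = 90.00° ✓; |DL| = 22.30 ✗.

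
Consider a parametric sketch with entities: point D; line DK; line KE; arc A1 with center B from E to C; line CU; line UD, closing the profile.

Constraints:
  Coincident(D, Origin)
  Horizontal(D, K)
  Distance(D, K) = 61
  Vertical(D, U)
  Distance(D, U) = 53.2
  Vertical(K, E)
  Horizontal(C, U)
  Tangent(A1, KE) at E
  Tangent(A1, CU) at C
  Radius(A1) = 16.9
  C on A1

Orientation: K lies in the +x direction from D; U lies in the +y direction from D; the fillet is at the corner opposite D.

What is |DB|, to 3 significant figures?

57.1

DU is vertical with |DU| = 53.2 and U on the +y side, so U = (0.00, 53.2). The virtual corner opposite D is at (61.0, 53.2). The tangent condition forces BE to be normal to KE and A1 meets CU tangentially, so BC is at right angles to CU, with radius 16.9, so the center B sits 16.9 in from both sides at B = (44.1, 36.3). Then |DB| = |B − D| = 57.1.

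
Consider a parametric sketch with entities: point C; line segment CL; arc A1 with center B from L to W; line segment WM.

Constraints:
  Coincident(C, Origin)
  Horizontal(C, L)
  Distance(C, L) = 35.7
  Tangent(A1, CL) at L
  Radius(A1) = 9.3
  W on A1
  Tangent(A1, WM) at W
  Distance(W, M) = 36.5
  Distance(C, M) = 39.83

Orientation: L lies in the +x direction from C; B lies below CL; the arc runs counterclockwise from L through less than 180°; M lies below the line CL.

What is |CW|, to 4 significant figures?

27.82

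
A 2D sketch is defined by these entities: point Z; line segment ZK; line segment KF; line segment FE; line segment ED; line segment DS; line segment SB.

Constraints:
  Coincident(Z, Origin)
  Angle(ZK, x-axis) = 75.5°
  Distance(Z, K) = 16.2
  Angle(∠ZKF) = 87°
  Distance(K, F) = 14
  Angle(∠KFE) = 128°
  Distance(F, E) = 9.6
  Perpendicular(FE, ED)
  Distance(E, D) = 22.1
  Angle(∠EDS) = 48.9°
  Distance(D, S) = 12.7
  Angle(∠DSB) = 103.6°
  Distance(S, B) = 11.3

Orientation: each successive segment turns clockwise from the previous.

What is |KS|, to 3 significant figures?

9.07

The perpendicularity gives ED at right angles to FE, so ED runs at -160°; with |ED| = 22.1, D = (0.0697, -5.26). ∠EDS = 48.9° gives DS at 69.4° from the x-axis; with |DS| = 12.7, S = (4.54, 6.63). Then |KS| = |S − K| = 9.07.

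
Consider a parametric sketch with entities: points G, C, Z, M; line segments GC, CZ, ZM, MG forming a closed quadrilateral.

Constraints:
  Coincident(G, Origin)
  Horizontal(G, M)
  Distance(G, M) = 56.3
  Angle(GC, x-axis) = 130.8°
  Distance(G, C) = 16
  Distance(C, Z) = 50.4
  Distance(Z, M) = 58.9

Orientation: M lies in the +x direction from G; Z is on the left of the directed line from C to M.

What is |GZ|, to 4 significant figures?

54.56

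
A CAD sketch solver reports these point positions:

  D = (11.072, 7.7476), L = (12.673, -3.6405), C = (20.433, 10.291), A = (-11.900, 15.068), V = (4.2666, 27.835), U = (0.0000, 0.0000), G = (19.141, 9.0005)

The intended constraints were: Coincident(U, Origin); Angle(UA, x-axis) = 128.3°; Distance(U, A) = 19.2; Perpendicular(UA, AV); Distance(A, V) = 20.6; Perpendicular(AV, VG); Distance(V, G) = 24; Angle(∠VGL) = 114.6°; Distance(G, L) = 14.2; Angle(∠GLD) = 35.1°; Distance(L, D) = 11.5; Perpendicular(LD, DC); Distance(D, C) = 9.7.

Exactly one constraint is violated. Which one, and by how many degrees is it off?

Perpendicular(LD, DC) — off by 7.20°.

U = (0.00, 0.00) ✓; UA at 128.3° ✓; |UA| = 19.20 ✓; ∠(UA, AV) = 90.00° ✓; |AV| = 20.60 ✓; ∠(AV, VG) = 90.00° ✓; |VG| = 24.00 ✓; ∠VGL = 114.6° ✓; |GL| = 14.20 ✓; ∠GLD = 35.10° ✓; |LD| = 11.50 ✓; ∠(LD, DC) = 82.80° ✗; |DC| = 9.700 ✓.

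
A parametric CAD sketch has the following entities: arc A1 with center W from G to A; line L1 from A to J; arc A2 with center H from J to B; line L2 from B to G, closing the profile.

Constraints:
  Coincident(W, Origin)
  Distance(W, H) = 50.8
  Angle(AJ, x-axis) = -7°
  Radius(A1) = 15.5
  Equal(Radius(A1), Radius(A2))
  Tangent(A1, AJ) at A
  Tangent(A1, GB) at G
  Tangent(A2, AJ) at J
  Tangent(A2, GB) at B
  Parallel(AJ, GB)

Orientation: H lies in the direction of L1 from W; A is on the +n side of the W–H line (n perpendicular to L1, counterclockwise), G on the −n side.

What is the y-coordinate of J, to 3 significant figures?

9.19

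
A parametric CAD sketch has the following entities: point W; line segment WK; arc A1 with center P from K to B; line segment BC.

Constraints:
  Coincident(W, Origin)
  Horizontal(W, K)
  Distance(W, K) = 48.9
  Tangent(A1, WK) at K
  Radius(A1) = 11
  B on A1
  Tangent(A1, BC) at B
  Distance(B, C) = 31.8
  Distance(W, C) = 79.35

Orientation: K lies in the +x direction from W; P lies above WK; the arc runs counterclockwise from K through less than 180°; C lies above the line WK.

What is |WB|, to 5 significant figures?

59.671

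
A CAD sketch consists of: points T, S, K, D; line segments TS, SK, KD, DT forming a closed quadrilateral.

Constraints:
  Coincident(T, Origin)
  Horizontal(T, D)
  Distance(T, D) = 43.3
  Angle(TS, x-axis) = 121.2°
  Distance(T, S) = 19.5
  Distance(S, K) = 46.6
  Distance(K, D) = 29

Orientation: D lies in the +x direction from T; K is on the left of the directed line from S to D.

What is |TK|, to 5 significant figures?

44.829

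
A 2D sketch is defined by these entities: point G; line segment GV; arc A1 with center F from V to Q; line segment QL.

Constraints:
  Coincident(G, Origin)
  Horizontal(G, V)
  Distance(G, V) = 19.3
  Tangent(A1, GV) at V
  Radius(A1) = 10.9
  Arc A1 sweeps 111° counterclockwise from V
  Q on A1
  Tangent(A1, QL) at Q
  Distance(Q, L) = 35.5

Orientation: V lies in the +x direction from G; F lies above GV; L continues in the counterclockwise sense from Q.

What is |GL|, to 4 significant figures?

50.79

On A1, V sits at bearing -90° from F; a 111° counterclockwise sweep puts Q at bearing 21°, so Q = F + 10.9·(cos 21°, sin 21°) = (29.48, 14.81). A1 meets QL tangentially, so FQ is at right angles to QL, so QL runs along (−sin 21°, cos 21°); with |QL| = 35.5, L = (16.75, 47.95). Then |GL| = |L − G| = 50.79.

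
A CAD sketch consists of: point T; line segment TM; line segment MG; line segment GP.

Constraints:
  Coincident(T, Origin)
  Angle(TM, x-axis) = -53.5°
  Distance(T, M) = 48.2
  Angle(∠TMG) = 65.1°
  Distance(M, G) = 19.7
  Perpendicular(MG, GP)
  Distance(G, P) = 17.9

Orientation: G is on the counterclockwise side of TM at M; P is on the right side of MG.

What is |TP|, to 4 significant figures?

61.62

T is at the origin; TM runs at -53.5° with length 48.2, so M = 48.2·(cos -53.5°, sin -53.5°) = (28.67, -38.75). ∠TMG = 65.1°, so MG runs at -53.5° + (180° − 65.1°) = 61.40° from the x-axis; with |MG| = 19.7, G = M + 19.7·(cos 61.40°, sin 61.40°) = (38.10, -21.45). MG is perpendicular to GP; with |GP| = 17.9 on the right of MG, P = G + 17.9·(0.8780, -0.4787) = (53.82, -30.02). Then |TP| = |P − T| = 61.62.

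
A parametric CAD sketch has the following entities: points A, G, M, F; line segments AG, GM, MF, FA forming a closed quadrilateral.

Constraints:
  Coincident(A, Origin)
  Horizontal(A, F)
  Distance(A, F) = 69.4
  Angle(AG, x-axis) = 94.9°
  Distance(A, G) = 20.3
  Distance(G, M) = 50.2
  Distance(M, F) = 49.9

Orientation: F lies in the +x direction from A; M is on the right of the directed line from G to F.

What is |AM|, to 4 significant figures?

33.41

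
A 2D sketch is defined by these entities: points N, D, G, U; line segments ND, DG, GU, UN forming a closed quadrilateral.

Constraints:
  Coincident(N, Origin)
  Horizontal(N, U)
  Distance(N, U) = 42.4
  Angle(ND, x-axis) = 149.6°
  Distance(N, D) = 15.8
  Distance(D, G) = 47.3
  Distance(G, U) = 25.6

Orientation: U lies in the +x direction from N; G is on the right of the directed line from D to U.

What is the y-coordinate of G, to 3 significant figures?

-19.0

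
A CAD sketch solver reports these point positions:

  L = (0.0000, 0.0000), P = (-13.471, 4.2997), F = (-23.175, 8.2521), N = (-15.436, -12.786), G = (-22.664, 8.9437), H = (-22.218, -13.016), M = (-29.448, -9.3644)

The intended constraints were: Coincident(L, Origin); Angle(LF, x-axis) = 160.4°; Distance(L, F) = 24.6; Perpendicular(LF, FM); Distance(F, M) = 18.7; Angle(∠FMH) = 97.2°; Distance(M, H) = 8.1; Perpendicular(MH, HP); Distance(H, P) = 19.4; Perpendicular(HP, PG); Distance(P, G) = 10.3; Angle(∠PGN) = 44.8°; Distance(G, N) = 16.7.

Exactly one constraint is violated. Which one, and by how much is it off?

Distance(G, N) = 16.7 — off by 6.20.

L = (0.00, 0.00) ✓; LF at 160.4° ✓; |LF| = 24.60 ✓; ∠(LF, FM) = 90.00° ✓; |FM| = 18.70 ✓; ∠FMH = 97.20° ✓; |MH| = 8.100 ✓; ∠(MH, HP) = 90.00° ✓; |HP| = 19.40 ✓; ∠(HP, PG) = 90.00° ✓; |PG| = 10.30 ✓; ∠PGN = 44.80° ✓; |GN| = 22.90 ✗.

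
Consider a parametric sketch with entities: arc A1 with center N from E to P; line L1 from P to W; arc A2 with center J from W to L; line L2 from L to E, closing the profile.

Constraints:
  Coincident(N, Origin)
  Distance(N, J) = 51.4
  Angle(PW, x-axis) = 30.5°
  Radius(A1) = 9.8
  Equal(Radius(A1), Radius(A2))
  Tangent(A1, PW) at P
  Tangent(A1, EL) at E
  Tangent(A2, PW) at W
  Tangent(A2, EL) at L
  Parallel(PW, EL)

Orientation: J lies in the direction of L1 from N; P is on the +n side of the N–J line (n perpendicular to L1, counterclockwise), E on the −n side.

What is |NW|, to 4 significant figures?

52.33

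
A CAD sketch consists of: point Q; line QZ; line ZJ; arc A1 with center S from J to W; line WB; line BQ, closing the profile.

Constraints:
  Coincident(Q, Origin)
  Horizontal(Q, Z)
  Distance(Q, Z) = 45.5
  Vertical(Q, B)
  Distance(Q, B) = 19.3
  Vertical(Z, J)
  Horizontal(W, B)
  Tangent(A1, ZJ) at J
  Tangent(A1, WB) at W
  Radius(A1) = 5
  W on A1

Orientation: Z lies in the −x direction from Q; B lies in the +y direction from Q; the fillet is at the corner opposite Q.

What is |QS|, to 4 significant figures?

42.95

Q is at the origin; QZ is horizontal with |QZ| = 45.5 and Z on the −x side, so Z = (-45.50, 0.000). Q and B share the same x with |QB| = 19.3 and B on the +y side, so B = (0.000, 19.30). The virtual corner opposite Q is at (-45.50, 19.30). Since A1 is tangent to ZJ there, SJ ⟂ ZJ and A1 meets WB tangentially, so SW is at right angles to WB, with radius 5.0, so the center S sits 5.0 in from both sides at S = (-40.50, 14.30). Then |QS| = |S − Q| = 42.95.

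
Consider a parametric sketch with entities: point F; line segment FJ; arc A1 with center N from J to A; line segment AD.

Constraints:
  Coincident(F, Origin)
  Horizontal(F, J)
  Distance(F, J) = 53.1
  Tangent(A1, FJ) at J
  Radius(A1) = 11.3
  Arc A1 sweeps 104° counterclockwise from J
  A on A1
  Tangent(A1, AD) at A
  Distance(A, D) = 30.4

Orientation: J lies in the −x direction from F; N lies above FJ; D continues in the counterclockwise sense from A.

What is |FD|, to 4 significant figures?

65.91

F is at the origin; FJ is horizontal with |FJ| = 53.1 and J on the −x side, so J = (-53.10, 0.000). A1 meets FJ tangentially, so NJ is at right angles to FJ, so N = J + (0, 11.3) = (-53.10, 11.30). On A1, J sits at bearing -90° from N; a 104° counterclockwise sweep puts A at bearing 14°, so A = N + 11.3·(cos 14°, sin 14°) = (-42.14, 14.03). A1 meets AD tangentially, so NA is at right angles to AD, so AD runs along (−sin 14°, cos 14°); with |AD| = 30.4, D = (-49.49, 43.53). Then |FD| = |D − F| = 65.91.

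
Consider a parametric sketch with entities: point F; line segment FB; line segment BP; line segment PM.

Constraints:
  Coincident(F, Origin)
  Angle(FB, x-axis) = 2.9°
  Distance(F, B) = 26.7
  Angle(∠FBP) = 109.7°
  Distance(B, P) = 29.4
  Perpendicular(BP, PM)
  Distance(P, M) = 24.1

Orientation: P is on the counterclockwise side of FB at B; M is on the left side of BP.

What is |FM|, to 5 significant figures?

38.414

F is at the origin; FB runs at 2.9° with length 26.7, so B = 26.7·(cos 2.9°, sin 2.9°) = (26.666, 1.3508). ∠FBP = 109.7°, so BP runs at 2.9° + (180° − 109.7°) = 73.200° from the x-axis; with |BP| = 29.4, P = B + 29.4·(cos 73.200°, sin 73.200°) = (35.163, 29.496). The perpendicularity gives PM at right angles to BP; with |PM| = 24.1 on the left of BP, M = P + 24.1·(-0.95732, 0.28903) = (12.092, 36.462). Then |FM| = |M − F| = 38.414.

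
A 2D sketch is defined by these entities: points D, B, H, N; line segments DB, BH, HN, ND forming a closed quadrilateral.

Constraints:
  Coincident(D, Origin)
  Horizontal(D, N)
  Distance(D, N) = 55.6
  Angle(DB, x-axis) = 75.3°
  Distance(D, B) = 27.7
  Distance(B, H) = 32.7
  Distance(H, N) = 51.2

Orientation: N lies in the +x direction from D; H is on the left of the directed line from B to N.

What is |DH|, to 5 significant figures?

56.953

Checks: D.y = 0.00, N.y = 0.00 ✓; |BH| = 32.70 ✓; |HN| = 51.20 ✓.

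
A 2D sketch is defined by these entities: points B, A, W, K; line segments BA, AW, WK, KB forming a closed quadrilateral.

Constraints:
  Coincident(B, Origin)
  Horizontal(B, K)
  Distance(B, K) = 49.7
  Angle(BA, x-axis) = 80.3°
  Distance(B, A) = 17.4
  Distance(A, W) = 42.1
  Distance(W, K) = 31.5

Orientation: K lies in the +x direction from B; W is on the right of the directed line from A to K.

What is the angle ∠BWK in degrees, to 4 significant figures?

105.3°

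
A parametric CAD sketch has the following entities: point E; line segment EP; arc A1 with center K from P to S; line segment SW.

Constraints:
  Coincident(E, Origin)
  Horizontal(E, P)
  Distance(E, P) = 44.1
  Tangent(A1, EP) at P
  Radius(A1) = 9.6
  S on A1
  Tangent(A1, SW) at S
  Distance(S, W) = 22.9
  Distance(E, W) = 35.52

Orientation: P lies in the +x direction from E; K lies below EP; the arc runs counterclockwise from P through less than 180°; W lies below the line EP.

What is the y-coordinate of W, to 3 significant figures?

-25.3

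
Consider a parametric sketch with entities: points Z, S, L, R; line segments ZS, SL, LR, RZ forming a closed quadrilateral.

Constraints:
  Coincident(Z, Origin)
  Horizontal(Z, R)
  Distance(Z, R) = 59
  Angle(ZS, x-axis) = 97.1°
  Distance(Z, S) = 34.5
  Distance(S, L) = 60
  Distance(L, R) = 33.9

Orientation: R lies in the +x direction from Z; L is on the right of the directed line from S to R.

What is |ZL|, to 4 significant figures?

32.96

Checks: |SL| = 60.00 ✓; |LR| = 33.90 ✓.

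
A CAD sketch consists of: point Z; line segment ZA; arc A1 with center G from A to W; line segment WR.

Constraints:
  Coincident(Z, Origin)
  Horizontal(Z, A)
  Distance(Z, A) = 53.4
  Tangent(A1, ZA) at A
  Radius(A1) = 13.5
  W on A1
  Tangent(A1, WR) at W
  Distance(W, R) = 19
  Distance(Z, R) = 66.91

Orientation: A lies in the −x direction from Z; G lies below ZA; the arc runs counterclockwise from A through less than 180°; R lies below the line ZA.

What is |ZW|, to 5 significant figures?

68.216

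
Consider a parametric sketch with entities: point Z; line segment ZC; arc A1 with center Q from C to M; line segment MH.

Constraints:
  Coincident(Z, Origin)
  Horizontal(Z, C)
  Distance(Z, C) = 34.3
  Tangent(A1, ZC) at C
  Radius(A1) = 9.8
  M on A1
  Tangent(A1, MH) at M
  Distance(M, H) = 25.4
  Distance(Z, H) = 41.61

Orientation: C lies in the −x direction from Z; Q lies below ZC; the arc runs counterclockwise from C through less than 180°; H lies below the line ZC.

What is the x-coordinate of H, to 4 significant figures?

-23.10

Checks: Z.y = 0.00, C.y = 0.00 ✓; |QM| = 9.800 ✓; ∠(QM, MH) = 90.00° ✓; |MH| = 25.40 ✓; |ZH| = 41.61 ✓.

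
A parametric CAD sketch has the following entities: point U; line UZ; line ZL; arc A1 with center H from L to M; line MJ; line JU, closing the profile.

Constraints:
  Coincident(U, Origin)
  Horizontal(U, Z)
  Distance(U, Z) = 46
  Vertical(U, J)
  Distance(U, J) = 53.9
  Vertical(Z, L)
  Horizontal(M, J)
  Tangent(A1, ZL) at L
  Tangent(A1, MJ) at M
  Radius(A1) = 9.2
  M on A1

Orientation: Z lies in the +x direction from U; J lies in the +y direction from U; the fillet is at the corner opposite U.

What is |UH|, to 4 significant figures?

57.90

U is at the origin; U and Z share the same y with |UZ| = 46.0 and Z on the +x side, so Z = (46.00, 0.000). UJ is vertical with |UJ| = 53.9 and J on the +y side, so J = (0.000, 53.90). The virtual corner opposite U is at (46.00, 53.90). Since A1 is tangent to ZL there, HL ⟂ ZL and the tangent condition forces HM to be normal to MJ, with radius 9.2, so the center H sits 9.2 in from both sides at H = (36.80, 44.70). Then |UH| = |H − U| = 57.90.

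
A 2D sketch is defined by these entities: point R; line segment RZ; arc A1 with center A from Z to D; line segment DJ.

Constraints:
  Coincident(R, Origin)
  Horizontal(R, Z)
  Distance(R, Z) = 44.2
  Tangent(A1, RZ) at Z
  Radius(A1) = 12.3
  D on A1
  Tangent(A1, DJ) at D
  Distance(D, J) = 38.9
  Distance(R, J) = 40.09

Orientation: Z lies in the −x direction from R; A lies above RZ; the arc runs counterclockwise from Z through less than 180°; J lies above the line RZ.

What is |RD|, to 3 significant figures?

34.4

Checks: |RZ| = 44.20 ✓; |AD| = 12.30 ✓; ∠(AD, DJ) = 90.00° ✓; |DJ| = 38.90 ✓; |RJ| = 40.09 ✓.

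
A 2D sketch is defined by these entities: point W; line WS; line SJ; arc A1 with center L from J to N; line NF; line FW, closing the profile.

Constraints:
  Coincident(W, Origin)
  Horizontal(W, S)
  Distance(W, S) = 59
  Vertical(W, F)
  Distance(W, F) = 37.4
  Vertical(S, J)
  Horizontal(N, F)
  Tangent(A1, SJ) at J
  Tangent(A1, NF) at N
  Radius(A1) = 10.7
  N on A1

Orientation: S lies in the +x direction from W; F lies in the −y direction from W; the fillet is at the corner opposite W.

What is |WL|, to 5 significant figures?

55.189

W and F share the same x with |WF| = 37.4 and F on the −y side, so F = (0.0000, -37.400). The virtual corner opposite W is at (59.000, -37.400). A1 meets SJ tangentially, so LJ is at right angles to SJ and since A1 is tangent to NF there, LN ⟂ NF, with radius 10.7, so the center L sits 10.7 in from both sides at L = (48.300, -26.700). Then |WL| = |L − W| = 55.189.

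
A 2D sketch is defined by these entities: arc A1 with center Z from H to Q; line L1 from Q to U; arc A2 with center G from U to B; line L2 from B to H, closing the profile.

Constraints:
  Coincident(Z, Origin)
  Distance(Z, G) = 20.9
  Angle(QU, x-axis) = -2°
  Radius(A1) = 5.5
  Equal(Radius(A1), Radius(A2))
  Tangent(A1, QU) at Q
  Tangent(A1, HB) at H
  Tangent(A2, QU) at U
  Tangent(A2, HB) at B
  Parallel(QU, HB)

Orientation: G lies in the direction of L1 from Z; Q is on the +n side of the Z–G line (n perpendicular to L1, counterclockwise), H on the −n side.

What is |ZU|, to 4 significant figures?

21.61

The slot axis is L1's direction at -2.0°, so u = (cos -2.0°, sin -2.0°) = (0.9994, -0.03490) and n = (−sin -2.0°, cos -2.0°) = (0.03490, 0.9994). Z is at the origin and G lies 20.9 along u from Z, so G = 20.9·u = (20.89, -0.7294). Tangency of A1 to both parallel lines with radius 5.5 puts Q and H at Z ± 5.5·n: Q = (0.1919, 5.497), H = (-0.1919, -5.497). Equal radii place U and B the same way about G: U = G + 5.5·n = (21.08, 4.767), B = G − 5.5·n = (20.70, -6.226). Then |ZU| = |U − Z| = 21.61.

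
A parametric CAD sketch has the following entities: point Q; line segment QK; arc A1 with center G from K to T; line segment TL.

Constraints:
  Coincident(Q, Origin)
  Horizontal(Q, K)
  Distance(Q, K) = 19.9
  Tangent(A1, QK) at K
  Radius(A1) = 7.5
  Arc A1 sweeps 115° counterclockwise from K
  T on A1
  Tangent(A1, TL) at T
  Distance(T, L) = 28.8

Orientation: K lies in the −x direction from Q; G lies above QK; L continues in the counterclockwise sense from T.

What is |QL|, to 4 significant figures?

44.62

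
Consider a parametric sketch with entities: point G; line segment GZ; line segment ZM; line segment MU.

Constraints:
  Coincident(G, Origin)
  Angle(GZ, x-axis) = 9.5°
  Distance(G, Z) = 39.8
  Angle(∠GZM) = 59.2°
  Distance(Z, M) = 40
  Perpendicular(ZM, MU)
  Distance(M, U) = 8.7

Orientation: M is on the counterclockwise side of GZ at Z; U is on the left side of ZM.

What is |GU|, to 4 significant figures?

32.16

G is at the origin; GZ runs at 9.5° with length 39.8, so Z = 39.8·(cos 9.5°, sin 9.5°) = (39.25, 6.569). ∠GZM = 59.2°, so ZM runs at 9.5° + (180° − 59.2°) = 130.3° from the x-axis; with |ZM| = 40.0, M = Z + 40.0·(cos 130.3°, sin 130.3°) = (13.38, 37.08). The perpendicularity gives MU at right angles to ZM; with |MU| = 8.7 on the left of ZM, U = M + 8.7·(-0.7627, -0.6468) = (6.747, 31.45). Then |GU| = |U − G| = 32.16.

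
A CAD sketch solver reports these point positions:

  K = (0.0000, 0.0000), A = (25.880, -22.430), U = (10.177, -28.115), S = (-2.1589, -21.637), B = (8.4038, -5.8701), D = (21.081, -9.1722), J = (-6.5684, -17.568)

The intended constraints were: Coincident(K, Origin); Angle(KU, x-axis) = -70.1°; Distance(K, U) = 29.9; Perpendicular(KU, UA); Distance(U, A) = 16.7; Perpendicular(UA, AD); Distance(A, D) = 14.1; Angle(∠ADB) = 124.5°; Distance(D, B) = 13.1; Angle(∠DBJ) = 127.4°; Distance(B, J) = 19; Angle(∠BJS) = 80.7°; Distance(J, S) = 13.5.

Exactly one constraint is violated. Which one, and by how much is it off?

Distance(J, S) = 13.5 — off by 7.50.

K = (0.00, 0.00) ✓; KU at -70.10° ✓; |KU| = 29.90 ✓; ∠(KU, UA) = 90.00° ✓; |UA| = 16.70 ✓; ∠(UA, AD) = 90.00° ✓; |AD| = 14.10 ✓; ∠ADB = 124.5° ✓; |DB| = 13.10 ✓; ∠DBJ = 127.4° ✓; |BJ| = 19.00 ✓; ∠BJS = 80.70° ✓; |JS| = 6.000 ✗.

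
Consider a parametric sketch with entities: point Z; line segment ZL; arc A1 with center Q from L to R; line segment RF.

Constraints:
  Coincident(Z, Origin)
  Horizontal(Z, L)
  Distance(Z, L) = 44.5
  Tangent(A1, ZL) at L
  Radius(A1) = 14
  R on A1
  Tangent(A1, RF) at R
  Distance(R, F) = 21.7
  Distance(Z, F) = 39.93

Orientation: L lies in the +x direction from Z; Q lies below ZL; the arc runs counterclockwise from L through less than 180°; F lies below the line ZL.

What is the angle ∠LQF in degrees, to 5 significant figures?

131.32°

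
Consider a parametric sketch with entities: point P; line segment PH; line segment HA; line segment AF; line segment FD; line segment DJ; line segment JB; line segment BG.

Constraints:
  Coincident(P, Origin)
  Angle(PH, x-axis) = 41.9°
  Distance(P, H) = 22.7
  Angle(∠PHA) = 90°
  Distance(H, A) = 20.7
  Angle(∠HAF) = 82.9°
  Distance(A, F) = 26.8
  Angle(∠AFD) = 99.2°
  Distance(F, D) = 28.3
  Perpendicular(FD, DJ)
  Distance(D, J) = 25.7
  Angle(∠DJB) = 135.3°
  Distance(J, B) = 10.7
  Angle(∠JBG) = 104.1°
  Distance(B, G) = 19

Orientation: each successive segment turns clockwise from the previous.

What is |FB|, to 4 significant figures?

39.25

P is at the origin; PH runs at 41.9° with length 22.7, so H = (16.90, 15.16). ∠PHA = 90.0° gives HA at -48.10° from the x-axis; with |HA| = 20.7, A = (30.72, -0.2474). ∠HAF = 82.9° gives AF at -145.2° from the x-axis; with |AF| = 26.8, F = (8.713, -15.54). ∠AFD = 99.2° gives FD at 134.0° from the x-axis; with |FD| = 28.3, D = (-10.95, 4.815). The perpendicularity gives DJ at right angles to FD, so DJ runs at 44.00°; with |DJ| = 25.7, J = (7.541, 22.67). ∠DJB = 135.3° gives JB at -0.7000° from the x-axis; with |JB| = 10.7, B = (18.24, 22.54). Then |FB| = |B − F| = 39.25.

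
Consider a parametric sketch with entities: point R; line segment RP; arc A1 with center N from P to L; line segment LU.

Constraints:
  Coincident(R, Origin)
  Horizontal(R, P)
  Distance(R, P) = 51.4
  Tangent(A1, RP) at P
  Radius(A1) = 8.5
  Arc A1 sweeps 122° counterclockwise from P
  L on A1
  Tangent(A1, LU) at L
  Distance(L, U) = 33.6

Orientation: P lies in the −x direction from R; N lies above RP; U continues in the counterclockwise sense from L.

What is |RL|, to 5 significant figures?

46.065

R is at the origin; RP is horizontal with |RP| = 51.4 and P on the −x side, so P = (-51.400, 0.0000). A1 meets RP tangentially, so NP is at right angles to RP, so N = P + (0, 8.5) = (-51.400, 8.5000). On A1, P sits at bearing -90° from N; a 122° counterclockwise sweep puts L at bearing 32°, so L = N + 8.5·(cos 32°, sin 32°) = (-44.192, 13.004). Then |RL| = |L − R| = 46.065.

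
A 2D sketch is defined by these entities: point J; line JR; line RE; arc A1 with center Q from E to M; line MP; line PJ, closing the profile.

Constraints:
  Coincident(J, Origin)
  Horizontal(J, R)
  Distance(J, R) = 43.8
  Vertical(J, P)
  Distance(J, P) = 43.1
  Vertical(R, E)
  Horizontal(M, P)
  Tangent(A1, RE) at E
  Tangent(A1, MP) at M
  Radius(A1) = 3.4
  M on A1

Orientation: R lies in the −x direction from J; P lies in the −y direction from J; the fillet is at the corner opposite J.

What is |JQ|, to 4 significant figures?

56.64

JP is vertical with |JP| = 43.1 and P on the −y side, so P = (0.000, -43.10). The virtual corner opposite J is at (-43.80, -43.10). A1 meets RE tangentially, so QE is at right angles to RE and since A1 is tangent to MP there, QM ⟂ MP, with radius 3.4, so the center Q sits 3.4 in from both sides at Q = (-40.40, -39.70). Then |JQ| = |Q − J| = 56.64.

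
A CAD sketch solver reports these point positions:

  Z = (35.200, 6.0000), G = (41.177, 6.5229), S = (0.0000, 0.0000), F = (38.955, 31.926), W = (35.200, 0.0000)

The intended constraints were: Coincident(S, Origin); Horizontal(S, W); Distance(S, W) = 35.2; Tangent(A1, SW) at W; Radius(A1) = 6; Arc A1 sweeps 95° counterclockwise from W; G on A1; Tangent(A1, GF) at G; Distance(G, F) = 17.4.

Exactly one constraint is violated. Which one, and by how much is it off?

Distance(G, F) = 17.4 — off by 8.10.

S = (0.00, 0.00) ✓; S.y = 0.00, W.y = 0.00 ✓; |SW| = 35.20 ✓; ∠(ZW, WS) = 90.00° ✓; |ZW| = 6.000 ✓; bearing(Z→G) − bearing(Z→W) = 95.00° ✓; |ZG| = 6.000 ✓; ∠(ZG, GF) = 90.00° ✓; |GF| = 25.50 ✗.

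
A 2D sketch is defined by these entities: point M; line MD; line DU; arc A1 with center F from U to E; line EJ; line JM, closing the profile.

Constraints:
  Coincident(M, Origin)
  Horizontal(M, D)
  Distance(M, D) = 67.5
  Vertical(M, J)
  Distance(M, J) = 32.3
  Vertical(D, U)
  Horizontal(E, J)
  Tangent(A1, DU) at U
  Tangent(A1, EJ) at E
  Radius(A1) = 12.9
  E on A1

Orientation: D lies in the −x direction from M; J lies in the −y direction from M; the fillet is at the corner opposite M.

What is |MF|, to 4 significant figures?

57.94

M and J share the same x with |MJ| = 32.3 and J on the −y side, so J = (0.000, -32.30). The virtual corner opposite M is at (-67.50, -32.30). The tangent condition forces FU to be normal to DU and tangency of A1 to EJ means the radius FE is perpendicular to EJ, with radius 12.9, so the center F sits 12.9 in from both sides at F = (-54.60, -19.40). Then |MF| = |F − M| = 57.94.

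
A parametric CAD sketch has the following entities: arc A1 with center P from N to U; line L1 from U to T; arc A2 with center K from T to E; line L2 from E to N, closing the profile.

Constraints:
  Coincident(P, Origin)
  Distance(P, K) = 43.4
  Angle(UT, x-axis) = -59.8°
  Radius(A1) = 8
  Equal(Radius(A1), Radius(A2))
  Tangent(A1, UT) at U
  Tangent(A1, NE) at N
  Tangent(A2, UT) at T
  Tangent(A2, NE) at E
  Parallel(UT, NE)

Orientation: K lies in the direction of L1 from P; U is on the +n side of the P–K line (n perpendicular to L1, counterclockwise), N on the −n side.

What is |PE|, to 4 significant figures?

44.13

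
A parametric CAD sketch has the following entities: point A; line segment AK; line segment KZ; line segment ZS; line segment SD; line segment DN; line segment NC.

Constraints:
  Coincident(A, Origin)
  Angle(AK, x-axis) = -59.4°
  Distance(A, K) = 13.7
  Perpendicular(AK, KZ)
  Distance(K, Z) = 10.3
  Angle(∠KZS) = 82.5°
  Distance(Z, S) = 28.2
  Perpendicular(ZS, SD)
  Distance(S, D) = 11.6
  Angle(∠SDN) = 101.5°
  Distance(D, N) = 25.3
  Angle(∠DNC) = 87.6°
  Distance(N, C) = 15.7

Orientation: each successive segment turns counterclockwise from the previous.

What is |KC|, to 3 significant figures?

9.08

∠SDN = 101.5° gives DN at -63.4° from the x-axis; with |DN| = 25.3, N = (0.639, -14.1). ∠DNC = 87.6° gives NC at 29.0° from the x-axis; with |NC| = 15.7, C = (14.4, -6.53). Then |KC| = |C − K| = 9.08.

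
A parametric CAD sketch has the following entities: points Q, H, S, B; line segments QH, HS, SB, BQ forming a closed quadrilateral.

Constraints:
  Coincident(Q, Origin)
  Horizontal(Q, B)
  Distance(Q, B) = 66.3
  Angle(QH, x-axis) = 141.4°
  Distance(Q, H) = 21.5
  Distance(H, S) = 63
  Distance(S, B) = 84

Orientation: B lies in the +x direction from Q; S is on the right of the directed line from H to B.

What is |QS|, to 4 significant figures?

48.05

Checks: |HS| = 63.00 ✓; |SB| = 84.00 ✓.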